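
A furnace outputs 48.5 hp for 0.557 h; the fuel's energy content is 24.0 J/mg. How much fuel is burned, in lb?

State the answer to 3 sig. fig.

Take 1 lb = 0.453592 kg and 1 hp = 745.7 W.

6.66 lb

48.5 hp → 36166.5 W
0.557 h → 2005.2 s
E = P × t = 36166.5 × 2005.2 = 7.25211×10⁷ J
24.0 J/mg → 2.4×10⁷ J/kg
m = E / e_s = 7.25211×10⁷ / 2.4×10⁷ = 3.02171 kg
In lb: 3.02171 / 0.453592 = 6.66174 lb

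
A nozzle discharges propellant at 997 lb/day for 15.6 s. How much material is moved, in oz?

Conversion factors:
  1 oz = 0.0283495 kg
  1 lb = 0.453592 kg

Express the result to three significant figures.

997 lb/day → 0.00523416 kg/s
m = ṁ × t = 0.00523416 × 15.6 = 0.0816529 kg
In oz: 0.0816529 / 0.0283495 = 2.88022 oz

2.88 oz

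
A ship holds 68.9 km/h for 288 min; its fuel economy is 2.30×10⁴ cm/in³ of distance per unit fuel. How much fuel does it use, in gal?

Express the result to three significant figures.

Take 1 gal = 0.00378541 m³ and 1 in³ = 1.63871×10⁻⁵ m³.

6.22 gal

68.9 km/h → 19.1389 m/s
288 min → 17280 s
d = v × t = 19.1389 × 17280 = 330720 m
2.30×10⁴ cm/in³ → 1.40354×10⁷ m/m³
V = d / (distance per unit fuel) = 330720 / 1.40354×10⁷ = 0.0235633 m³
In gal: 0.0235633 / 0.00378541 = 6.22477 gal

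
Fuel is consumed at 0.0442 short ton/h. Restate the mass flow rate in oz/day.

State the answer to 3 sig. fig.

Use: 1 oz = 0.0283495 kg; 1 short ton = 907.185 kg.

0.0442 short ton/h × 907.185 kg/short ton ÷ 3600 s/h = 0.0111382 kg/s
0.0111382 kg/s ÷ 0.0283495 kg/oz × 86400 s/day = 33945.6 oz/day

3.39×10⁴ oz/day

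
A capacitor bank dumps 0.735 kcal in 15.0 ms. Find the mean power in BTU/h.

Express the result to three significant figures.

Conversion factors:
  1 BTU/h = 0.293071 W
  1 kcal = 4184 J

0.735 kcal × 4184 → 3075.24 J
15.0 ms × 0.001 → 0.015 s
P = E / t = 3075.24 J / 0.015 s = 205016 W
205016 W ÷ (0.293071 W/BTU/h) = 699544 BTU/h

7.00×10⁵ BTU/h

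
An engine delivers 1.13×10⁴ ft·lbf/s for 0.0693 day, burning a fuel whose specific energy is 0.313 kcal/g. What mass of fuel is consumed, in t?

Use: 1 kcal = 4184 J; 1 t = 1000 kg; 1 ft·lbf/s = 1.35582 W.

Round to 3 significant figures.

1.13×10⁴ ft·lbf/s → 15320.8 W
0.0693 day → 5987.52 s
E = P × t = 15320.8 × 5987.52 = 9.17336×10⁷ J
0.313 kcal/g → 1.30959×10⁶ J/kg
m = E / e_s = 9.17336×10⁷ / 1.30959×10⁶ = 70.0476 kg
In t: 70.0476 / 1000 = 0.0700476 t

0.0700 t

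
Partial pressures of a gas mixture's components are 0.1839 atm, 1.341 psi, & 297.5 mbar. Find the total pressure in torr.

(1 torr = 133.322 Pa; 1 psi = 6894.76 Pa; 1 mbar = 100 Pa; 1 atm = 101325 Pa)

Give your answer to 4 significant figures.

0.1839 atm × 101325 = 18633.7 Pa
1.341 psi × 6894.76 = 9245.87 Pa
297.5 mbar × 100 = 29750 Pa
Sum: 18633.7 + 9245.87 + 29750 = 57629.6 Pa
In torr: 57629.6 / 133.322 = 432.259 torr

432.3 torr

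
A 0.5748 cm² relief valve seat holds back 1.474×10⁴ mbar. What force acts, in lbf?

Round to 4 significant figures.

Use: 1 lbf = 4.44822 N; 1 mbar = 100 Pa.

19.05 lbf

1.474×10⁴ mbar × 100 → 1.474×10⁶ Pa
0.5748 cm² × 0.0001 → 5.748×10⁻⁵ m²
F = P × A = 1.474×10⁶ Pa × 5.748×10⁻⁵ m² = 84.7255 N
84.7255 N ÷ (4.44822 N/lbf) = 19.0471 lbf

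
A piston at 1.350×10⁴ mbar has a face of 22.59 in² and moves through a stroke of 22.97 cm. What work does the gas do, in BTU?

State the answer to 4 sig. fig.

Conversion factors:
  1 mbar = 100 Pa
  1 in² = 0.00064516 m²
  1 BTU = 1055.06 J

4.284 BTU

1.350×10⁴ mbar → 1.35×10⁶ Pa
22.59 in² → 0.0145742 m²
F = P × A = 1.35×10⁶ × 0.0145742 = 19675.2 N
22.97 cm → 0.2297 m
W = F × d = 19675.2 × 0.2297 = 4519.39 J
In BTU: 4519.39 / 1055.06 = 4.28354 BTU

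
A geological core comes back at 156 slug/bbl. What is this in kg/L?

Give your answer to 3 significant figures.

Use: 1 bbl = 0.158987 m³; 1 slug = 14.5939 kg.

14.3 kg/L

156 slug/bbl × 14.5939 kg/slug ÷ 0.158987 m³/bbl = 14319.7 kg/m³
14319.7 kg/m³ × 0.001 m³/L = 14.3197 kg/L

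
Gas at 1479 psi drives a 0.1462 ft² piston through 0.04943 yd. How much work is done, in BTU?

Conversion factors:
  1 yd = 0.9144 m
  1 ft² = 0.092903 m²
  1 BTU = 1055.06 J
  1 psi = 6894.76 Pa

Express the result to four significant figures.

1479 psi → 1.01974×10⁷ Pa
0.1462 ft² → 0.0135824 m²
F = P × A = 1.01974×10⁷ × 0.0135824 = 138505 N
0.04943 yd → 0.0451988 m
W = F × d = 138505 × 0.0451988 = 6260.26 J
In BTU: 6260.26 / 1055.06 = 5.93356 BTU

5.934 BTU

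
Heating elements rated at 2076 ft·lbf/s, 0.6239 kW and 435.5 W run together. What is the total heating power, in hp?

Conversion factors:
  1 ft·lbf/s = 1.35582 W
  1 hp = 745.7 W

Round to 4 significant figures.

2076 ft·lbf/s × 1.35582 → 2814.68 W
0.6239 kW × 1000 → 623.9 W
435.5 W (already W)
Sum: 2814.68 + 623.9 + 435.5 = 3874.08 W
In hp: 3874.08 / 745.7 = 5.19523 hp

5.195 hp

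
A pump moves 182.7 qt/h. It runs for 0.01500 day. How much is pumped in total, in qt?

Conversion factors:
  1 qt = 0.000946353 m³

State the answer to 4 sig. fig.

65.77 qt

182.7 qt/h → 4.80274×10⁻⁵ m³/s
0.01500 day → 1296 s
V = Q × t = 4.80274×10⁻⁵ × 1296 = 0.0622435 m³
In qt: 0.0622435 / 0.000946353 = 65.772 qt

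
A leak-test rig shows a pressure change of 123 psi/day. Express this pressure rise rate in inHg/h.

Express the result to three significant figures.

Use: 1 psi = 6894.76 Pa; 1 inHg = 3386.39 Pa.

10.4 inHg/h

123 psi/day × 6894.76 Pa/psi ÷ 86400 s/day = 9.81546 Pa/s
9.81546 Pa/s ÷ 3386.39 Pa/inHg × 3600 s/h = 10.4346 inHg/h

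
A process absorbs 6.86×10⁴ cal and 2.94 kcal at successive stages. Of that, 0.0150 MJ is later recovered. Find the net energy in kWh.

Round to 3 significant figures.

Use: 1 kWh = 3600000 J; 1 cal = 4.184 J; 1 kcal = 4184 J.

0.0790 kWh

6.86×10⁴ cal × 4.184 → 287022 J
2.94 kcal × 4184 → 12301 J
0.0150 MJ × 1000000 → 15000 J
Sum: 287022 + 12301 − 15000 = 284323 J
In kWh: 284323 / 3600000 = 0.0789786 kWh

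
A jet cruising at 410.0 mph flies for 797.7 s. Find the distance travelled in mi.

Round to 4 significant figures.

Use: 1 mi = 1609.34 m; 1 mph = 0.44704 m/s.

410.0 mph × 0.44704 = 183.286 m/s
d = v × t = 183.286 m/s × 797.7 s = 146207 m
146207 m ÷ (1609.34 m/mi) = 90.849 mi

90.85 mi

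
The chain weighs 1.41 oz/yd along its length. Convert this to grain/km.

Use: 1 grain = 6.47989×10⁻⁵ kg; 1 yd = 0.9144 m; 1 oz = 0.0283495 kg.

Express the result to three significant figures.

6.75×10⁵ grain/km

1.41 oz/yd × 0.0283495 kg/oz ÷ 0.9144 m/yd = 0.0437148 kg/m
0.0437148 kg/m ÷ 6.47989×10⁻⁵ kg/grain × 1000 m/km = 674623 grain/km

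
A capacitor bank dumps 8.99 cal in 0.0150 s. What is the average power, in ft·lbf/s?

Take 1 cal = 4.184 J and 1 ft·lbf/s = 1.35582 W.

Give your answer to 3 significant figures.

8.99 cal × 4.184 = 37.6142 J
P = E / t = 37.6142 J / 0.015 s = 2507.61 W
2507.61 W ÷ (1.35582 W/ft·lbf/s) = 1849.52 ft·lbf/s

1850 ft·lbf/s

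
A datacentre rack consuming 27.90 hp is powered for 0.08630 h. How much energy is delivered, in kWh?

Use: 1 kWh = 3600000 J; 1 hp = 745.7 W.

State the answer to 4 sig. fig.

27.90 hp × 745.7 → 20805 W
0.08630 h × 3600 → 310.68 s
E = P × t = 20805 W × 310.68 s = 6.4637×10⁶ J
6.4637×10⁶ J ÷ (3600000 J/kWh) = 1.79547 kWh

1.795 kWh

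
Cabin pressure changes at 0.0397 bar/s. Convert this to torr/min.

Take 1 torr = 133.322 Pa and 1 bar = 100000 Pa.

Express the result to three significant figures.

0.0397 bar/s × 100000 Pa/bar = 3970 Pa/s
3970 Pa/s ÷ 133.322 Pa/torr × 60 s/min = 1786.65 torr/min

1790 torr/min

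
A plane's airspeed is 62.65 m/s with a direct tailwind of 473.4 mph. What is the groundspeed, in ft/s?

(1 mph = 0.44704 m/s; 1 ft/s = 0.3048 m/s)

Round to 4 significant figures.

899.9 ft/s

62.65 m/s (already m/s)
473.4 mph × 0.44704 → 211.629 m/s
Combined: 62.65 + 211.629 = 274.279 m/s
In ft/s: 274.279 / 0.3048 = 899.865 ft/s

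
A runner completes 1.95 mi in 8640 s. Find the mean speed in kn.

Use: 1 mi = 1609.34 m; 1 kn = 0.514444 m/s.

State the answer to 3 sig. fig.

1.95 mi × 1609.34 = 3138.21 m
v = d / t = 3138.21 m / 8640 s = 0.363219 m/s
0.363219 m/s ÷ (0.514444 m/s/kn) = 0.706042 kn

0.706 kn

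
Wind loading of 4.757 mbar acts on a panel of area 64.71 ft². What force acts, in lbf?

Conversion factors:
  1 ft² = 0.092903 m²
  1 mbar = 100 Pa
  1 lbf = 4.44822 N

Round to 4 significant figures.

642.9 lbf

4.757 mbar × 100 = 475.7 Pa
64.71 ft² × 0.092903 = 6.01175 m²
F = P × A = 475.7 Pa × 6.01175 m² = 2859.79 N
2859.79 N ÷ (4.44822 N/lbf) = 642.907 lbf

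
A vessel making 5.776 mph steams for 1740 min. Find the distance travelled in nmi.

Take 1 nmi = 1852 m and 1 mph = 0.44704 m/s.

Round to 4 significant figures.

5.776 mph × 0.44704 = 2.5821 m/s
1740 min × 60 = 104400 s
d = v × t = 2.5821 m/s × 104400 s = 269571 m
269571 m ÷ (1852 m/nmi) = 145.557 nmi

145.6 nmi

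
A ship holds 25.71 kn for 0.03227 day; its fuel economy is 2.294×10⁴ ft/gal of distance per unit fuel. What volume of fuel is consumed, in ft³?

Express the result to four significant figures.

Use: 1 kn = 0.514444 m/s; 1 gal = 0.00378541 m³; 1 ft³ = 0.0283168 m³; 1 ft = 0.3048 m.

0.7050 ft³

25.71 kn → 13.2264 m/s
0.03227 day → 2788.13 s
d = v × t = 13.2264 × 2788.13 = 36876.9 m
2.294×10⁴ ft/gal → 1.84712×10⁶ m/m³
V = d / (distance per unit fuel) = 36876.9 / 1.84712×10⁶ = 0.0199645 m³
In ft³: 0.0199645 / 0.0283168 = 0.705041 ft³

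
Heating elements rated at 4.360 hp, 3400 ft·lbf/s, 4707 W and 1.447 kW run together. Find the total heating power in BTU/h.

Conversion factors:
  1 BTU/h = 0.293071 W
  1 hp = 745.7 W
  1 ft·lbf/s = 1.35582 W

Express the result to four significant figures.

4.360 hp × 745.7 → 3251.25 W
3400 ft·lbf/s × 1.35582 → 4609.79 W
4707 W (already W)
1.447 kW × 1000 → 1447 W
Sum: 3251.25 + 4609.79 + 4707 + 1447 = 14015 W
In BTU/h: 14015 / 0.293071 = 47821.2 BTU/h

4.782×10⁴ BTU/h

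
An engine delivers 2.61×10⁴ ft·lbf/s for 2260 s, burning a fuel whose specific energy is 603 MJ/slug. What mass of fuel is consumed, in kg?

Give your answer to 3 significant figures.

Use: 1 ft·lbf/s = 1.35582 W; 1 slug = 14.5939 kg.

2.61×10⁴ ft·lbf/s → 35386.9 W
E = P × t = 35386.9 × 2260 = 7.99744×10⁷ J
603 MJ/slug → 4.13186×10⁷ J/kg
m = E / e_s = 7.99744×10⁷ / 4.13186×10⁷ = 1.93555 kg

1.94 kg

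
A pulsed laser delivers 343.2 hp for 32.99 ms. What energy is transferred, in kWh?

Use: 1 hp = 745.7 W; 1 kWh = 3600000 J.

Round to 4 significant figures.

343.2 hp × 745.7 = 255924 W
32.99 ms × 0.001 = 0.03299 s
E = P × t = 255924 W × 0.03299 s = 8442.93 J
8442.93 J ÷ (3600000 J/kWh) = 0.00234526 kWh

0.002345 kWh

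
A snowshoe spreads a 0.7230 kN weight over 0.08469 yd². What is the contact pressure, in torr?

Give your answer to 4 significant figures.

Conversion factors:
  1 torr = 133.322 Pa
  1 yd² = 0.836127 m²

76.58 torr

0.7230 kN × 1000 → 723 N
0.08469 yd² × 0.836127 → 0.0708116 m²
P = F / A = 723 N / 0.0708116 m² = 10210.2 Pa
10210.2 Pa ÷ (133.322 Pa/torr) = 76.583 torr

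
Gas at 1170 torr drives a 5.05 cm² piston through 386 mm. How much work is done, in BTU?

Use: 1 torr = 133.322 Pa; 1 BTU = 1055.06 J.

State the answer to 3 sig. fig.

0.0288 BTU

1170 torr → 155987 Pa
5.05 cm² → 5.05×10⁻⁴ m²
F = P × A = 155987 × 5.05×10⁻⁴ = 78.7734 N
386 mm → 0.386 m
W = F × d = 78.7734 × 0.386 = 30.4065 J
In BTU: 30.4065 / 1055.06 = 0.0288197 BTU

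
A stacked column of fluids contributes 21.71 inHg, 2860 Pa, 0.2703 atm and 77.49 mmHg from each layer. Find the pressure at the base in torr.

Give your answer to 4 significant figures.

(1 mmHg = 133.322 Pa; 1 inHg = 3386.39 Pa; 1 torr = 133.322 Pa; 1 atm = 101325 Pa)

21.71 inHg × 3386.39 = 73518.5 Pa
2860 Pa (already Pa)
0.2703 atm × 101325 = 27388.1 Pa
77.49 mmHg × 133.322 = 10331.1 Pa
Combined: 73518.5 + 2860 + 27388.1 + 10331.1 = 114098 Pa
In torr: 114098 / 133.322 = 855.808 torr

855.8 torr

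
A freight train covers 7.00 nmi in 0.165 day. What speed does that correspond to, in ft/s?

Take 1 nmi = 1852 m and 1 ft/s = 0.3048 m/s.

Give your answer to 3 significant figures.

7.00 nmi × 1852 → 12964 m
0.165 day × 86400 → 14256 s
v = d / t = 12964 m / 14256 s = 0.909371 m/s
0.909371 m/s ÷ (0.3048 m/s/ft/s) = 2.9835 ft/s

2.98 ft/s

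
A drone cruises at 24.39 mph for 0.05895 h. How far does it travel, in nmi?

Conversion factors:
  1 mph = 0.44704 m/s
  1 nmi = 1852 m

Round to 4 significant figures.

1.249 nmi

24.39 mph × 0.44704 → 10.9033 m/s
0.05895 h × 3600 → 212.22 s
d = v × t = 10.9033 m/s × 212.22 s = 2313.9 m
2313.9 m ÷ (1852 m/nmi) = 1.24941 nmi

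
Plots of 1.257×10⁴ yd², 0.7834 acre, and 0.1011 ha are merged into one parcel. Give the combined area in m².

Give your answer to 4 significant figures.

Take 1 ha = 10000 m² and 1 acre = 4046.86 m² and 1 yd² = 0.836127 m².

1.469×10⁴ m²

1.257×10⁴ yd² × 0.836127 → 10510.1 m²
0.7834 acre × 4046.86 → 3170.31 m²
0.1011 ha × 10000 → 1011 m²
Sum: 10510.1 + 3170.31 + 1011 = 14691.4 m²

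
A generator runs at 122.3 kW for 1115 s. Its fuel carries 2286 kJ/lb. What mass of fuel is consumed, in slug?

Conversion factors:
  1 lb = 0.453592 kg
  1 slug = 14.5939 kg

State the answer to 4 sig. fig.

1.854 slug

122.3 kW → 122300 W
E = P × t = 122300 × 1115 = 1.36364×10⁸ J
2286 kJ/lb → 5.03977×10⁶ J/kg
m = E / e_s = 1.36364×10⁸ / 5.03977×10⁶ = 27.0576 kg
In slug: 27.0576 / 14.5939 = 1.85403 slug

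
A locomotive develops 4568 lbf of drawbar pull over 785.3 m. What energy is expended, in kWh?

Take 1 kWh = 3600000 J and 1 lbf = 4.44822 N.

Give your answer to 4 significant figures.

4568 lbf × 4.44822 = 20319.5 N
W = F × d = 20319.5 N × 785.3 m = 1.59569×10⁷ J
1.59569×10⁷ J ÷ (3600000 J/kWh) = 4.43247 kWh

4.432 kWh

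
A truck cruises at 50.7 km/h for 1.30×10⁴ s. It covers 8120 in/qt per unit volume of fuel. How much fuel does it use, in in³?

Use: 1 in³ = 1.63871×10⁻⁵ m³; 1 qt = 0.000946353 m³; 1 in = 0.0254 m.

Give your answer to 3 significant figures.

50.7 km/h → 14.0833 m/s
d = v × t = 14.0833 × 13000 = 183083 m
8120 in/qt → 217940 m/m³
V = d / (distance per unit fuel) = 183083 / 217940 = 0.840061 m³
In in³: 0.840061 / 1.63871×10⁻⁵ = 51263.6 in³

5.13×10⁴ in³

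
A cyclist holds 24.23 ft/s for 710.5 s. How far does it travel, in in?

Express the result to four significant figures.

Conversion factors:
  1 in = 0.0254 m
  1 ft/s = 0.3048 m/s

24.23 ft/s × 0.3048 = 7.3853 m/s
d = v × t = 7.3853 m/s × 710.5 s = 5247.26 m
5247.26 m ÷ (0.0254 m/in) = 206585 in

2.066×10⁵ in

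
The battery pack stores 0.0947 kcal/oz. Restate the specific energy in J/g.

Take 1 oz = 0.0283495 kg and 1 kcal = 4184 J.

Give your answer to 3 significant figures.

0.0947 kcal/oz × 4184 J/kcal ÷ 0.0283495 kg/oz = 13976.4 J/kg
13976.4 J/kg × 0.001 kg/g = 13.9764 J/g

14.0 J/g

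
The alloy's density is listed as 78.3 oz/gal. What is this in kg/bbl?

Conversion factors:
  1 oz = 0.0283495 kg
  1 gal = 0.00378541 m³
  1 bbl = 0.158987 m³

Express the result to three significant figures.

93.2 kg/bbl

78.3 oz/gal × 0.0283495 kg/oz ÷ 0.00378541 m³/gal = 586.4 kg/m³
586.4 kg/m³ × 0.158987 m³/bbl = 93.23 kg/bbl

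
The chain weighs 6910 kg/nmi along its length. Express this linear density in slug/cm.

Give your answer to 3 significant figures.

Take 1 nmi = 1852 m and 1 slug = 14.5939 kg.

0.00256 slug/cm

6910 kg/nmi ÷ 1852 m/nmi = 3.7311 kg/m
3.7311 kg/m ÷ 14.5939 kg/slug × 0.01 m/cm = 0.00255662 slug/cm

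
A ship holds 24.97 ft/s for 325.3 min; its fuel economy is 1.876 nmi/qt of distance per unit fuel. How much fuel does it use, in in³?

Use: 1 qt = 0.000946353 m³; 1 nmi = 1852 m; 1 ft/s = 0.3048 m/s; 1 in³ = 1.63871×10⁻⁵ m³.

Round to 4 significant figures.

24.97 ft/s → 7.61086 m/s
325.3 min → 19518 s
d = v × t = 7.61086 × 19518 = 148549 m
1.876 nmi/qt → 3.67131×10⁶ m/m³
V = d / (distance per unit fuel) = 148549 / 3.67131×10⁶ = 0.0404621 m³
In in³: 0.0404621 / 1.63871×10⁻⁵ = 2469.14 in³

2469 in³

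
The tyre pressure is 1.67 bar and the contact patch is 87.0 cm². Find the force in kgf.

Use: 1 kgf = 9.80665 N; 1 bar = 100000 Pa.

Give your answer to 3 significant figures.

1.67 bar × 100000 = 167000 Pa
87.0 cm² × 0.0001 = 0.0087 m²
F = P × A = 167000 Pa × 0.0087 m² = 1452.9 N
1452.9 N ÷ (9.80665 N/kgf) = 148.155 kgf

148 kgf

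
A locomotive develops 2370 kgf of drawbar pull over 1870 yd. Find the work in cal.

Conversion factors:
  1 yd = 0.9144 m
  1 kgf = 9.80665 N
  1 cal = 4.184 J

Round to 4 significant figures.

2370 kgf × 9.80665 → 23241.8 N
1870 yd × 0.9144 → 1709.93 m
W = F × d = 23241.8 N × 1709.93 m = 3.97419×10⁷ J
3.97419×10⁷ J ÷ (4.184 J/cal) = 9.49854×10⁶ cal

9.499×10⁶ cal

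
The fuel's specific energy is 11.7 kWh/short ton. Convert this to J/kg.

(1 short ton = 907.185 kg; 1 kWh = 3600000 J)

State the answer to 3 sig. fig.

4.64×10⁴ J/kg

11.7 kWh/short ton × 3600000 J/kWh ÷ 907.185 kg/short ton = 46429.3 J/kg
46429.3 J/kg  = 46429.3 J/kg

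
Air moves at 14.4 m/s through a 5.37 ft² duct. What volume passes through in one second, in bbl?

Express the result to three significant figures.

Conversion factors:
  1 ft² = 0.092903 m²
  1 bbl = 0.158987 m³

45.2 bbl

5.37 ft² × 0.092903 = 0.498889 m²
V = v × A × t = 14.4 m/s × 0.498889 m² × 1 s = 7.184 m³
7.184 m³ ÷ (0.158987 m³/bbl) = 45.1861 bbl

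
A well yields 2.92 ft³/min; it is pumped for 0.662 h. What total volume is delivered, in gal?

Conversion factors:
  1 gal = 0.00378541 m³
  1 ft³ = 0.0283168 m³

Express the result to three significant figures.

868 gal

2.92 ft³/min → 0.00137808 m³/s
0.662 h → 2383.2 s
V = Q × t = 0.00137808 × 2383.2 = 3.28424 m³
In gal: 3.28424 / 0.00378541 = 867.605 gal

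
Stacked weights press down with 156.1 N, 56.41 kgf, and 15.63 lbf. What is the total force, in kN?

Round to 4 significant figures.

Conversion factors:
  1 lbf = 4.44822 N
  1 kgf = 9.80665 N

156.1 N (already N)
56.41 kgf × 9.80665 → 553.193 N
15.63 lbf × 4.44822 → 69.5257 N
Total: 156.1 + 553.193 + 69.5257 = 778.819 N
In kN: 778.819 / 1000 = 0.778819 kN

0.7788 kN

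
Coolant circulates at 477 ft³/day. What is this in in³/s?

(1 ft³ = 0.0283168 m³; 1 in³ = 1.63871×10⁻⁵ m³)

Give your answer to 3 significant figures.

477 ft³/day × 0.0283168 m³/ft³ ÷ 86400 s/day = 1.56332×10⁻⁴ m³/s
1.56332×10⁻⁴ m³/s ÷ 1.63871×10⁻⁵ m³/in³ = 9.53994 in³/s

9.54 in³/s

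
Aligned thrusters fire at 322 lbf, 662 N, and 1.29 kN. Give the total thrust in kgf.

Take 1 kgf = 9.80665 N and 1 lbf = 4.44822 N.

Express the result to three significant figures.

345 kgf

322 lbf × 4.44822 = 1432.33 N
662 N (already N)
1.29 kN × 1000 = 1290 N
Sum: 1432.33 + 662 + 1290 = 3384.33 N
In kgf: 3384.33 / 9.80665 = 345.106 kgf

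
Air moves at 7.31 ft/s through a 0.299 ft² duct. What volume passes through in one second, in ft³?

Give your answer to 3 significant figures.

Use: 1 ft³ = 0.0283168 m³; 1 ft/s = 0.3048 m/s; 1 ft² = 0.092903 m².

2.19 ft³

7.31 ft/s × 0.3048 → 2.22809 m/s
0.299 ft² × 0.092903 → 0.027778 m²
V = v × A × t = 2.22809 m/s × 0.027778 m² × 1 s = 0.0618919 m³
0.0618919 m³ ÷ (0.0283168 m³/ft³) = 2.1857 ft³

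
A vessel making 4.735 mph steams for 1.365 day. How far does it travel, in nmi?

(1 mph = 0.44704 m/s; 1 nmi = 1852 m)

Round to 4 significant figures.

134.8 nmi

4.735 mph × 0.44704 = 2.11673 m/s
1.365 day × 86400 = 117936 s
d = v × t = 2.11673 m/s × 117936 s = 249639 m
249639 m ÷ (1852 m/nmi) = 134.794 nmi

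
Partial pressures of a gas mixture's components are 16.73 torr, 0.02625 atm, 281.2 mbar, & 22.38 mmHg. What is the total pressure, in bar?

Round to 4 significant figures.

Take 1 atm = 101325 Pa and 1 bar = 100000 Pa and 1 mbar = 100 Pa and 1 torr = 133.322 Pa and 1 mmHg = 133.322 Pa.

0.3599 bar

16.73 torr × 133.322 = 2230.48 Pa
0.02625 atm × 101325 = 2659.78 Pa
281.2 mbar × 100 = 28120 Pa
22.38 mmHg × 133.322 = 2983.75 Pa
Combined: 2230.48 + 2659.78 + 28120 + 2983.75 = 35994 Pa
In bar: 35994 / 100000 = 0.35994 bar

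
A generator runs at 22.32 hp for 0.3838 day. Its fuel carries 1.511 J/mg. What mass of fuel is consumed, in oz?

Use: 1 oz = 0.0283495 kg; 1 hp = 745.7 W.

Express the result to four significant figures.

22.32 hp → 16644 W
0.3838 day → 33160.3 s
E = P × t = 16644 × 33160.3 = 5.5192×10⁸ J
1.511 J/mg → 1.511×10⁶ J/kg
m = E / e_s = 5.5192×10⁸ / 1.511×10⁶ = 365.268 kg
In oz: 365.268 / 0.0283495 = 12884.5 oz

1.288×10⁴ oz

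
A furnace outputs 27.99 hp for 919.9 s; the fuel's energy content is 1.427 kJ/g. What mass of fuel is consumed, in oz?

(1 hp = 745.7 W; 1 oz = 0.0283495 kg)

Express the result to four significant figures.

474.6 oz

27.99 hp → 20872.1 W
E = P × t = 20872.1 × 919.9 = 1.92002×10⁷ J
1.427 kJ/g → 1.427×10⁶ J/kg
m = E / e_s = 1.92002×10⁷ / 1.427×10⁶ = 13.4549 kg
In oz: 13.4549 / 0.0283495 = 474.608 oz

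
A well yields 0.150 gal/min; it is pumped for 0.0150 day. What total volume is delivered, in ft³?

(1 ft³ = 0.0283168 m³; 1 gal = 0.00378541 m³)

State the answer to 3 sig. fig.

0.433 ft³

0.150 gal/min → 9.46352×10⁻⁶ m³/s
0.0150 day → 1296 s
V = Q × t = 9.46352×10⁻⁶ × 1296 = 0.0122647 m³
In ft³: 0.0122647 / 0.0283168 = 0.433125 ft³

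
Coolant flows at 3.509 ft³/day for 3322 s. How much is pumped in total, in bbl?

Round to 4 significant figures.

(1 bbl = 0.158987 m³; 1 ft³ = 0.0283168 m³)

3.509 ft³/day → 1.15004×10⁻⁶ m³/s
V = Q × t = 1.15004×10⁻⁶ × 3322 = 0.00382043 m³
In bbl: 0.00382043 / 0.158987 = 0.0240298 bbl

0.02403 bbl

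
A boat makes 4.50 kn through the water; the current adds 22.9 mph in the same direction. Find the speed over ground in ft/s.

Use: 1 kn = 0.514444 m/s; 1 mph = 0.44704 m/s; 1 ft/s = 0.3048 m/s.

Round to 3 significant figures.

41.2 ft/s

4.50 kn × 0.514444 = 2.315 m/s
22.9 mph × 0.44704 = 10.2372 m/s
Sum: 2.315 + 10.2372 = 12.5522 m/s
In ft/s: 12.5522 / 0.3048 = 41.1818 ft/s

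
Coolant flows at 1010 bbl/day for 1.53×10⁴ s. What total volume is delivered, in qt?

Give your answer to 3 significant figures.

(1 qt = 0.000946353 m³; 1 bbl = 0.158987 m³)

1010 bbl/day → 0.00185853 m³/s
V = Q × t = 0.00185853 × 15300 = 28.4355 m³
In qt: 28.4355 / 0.000946353 = 30047.5 qt

3.00×10⁴ qt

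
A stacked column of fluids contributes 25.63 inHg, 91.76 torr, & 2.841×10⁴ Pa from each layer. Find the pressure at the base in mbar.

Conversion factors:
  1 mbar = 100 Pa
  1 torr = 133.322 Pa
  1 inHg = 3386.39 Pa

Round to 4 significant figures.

25.63 inHg × 3386.39 → 86793.2 Pa
91.76 torr × 133.322 → 12233.6 Pa
2.841×10⁴ Pa (already Pa)
Sum: 86793.2 + 12233.6 + 28410 = 127437 Pa
In mbar: 127437 / 100 = 1274.37 mbar

1274 mbar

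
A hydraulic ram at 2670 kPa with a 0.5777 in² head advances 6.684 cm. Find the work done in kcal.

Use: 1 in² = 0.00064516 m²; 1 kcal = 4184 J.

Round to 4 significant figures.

0.01590 kcal

2670 kPa → 2.67×10⁶ Pa
0.5777 in² → 3.72709×10⁻⁴ m²
F = P × A = 2.67×10⁶ × 3.72709×10⁻⁴ = 995.133 N
6.684 cm → 0.06684 m
W = F × d = 995.133 × 0.06684 = 66.5147 J
In kcal: 66.5147 / 4184 = 0.0158974 kcal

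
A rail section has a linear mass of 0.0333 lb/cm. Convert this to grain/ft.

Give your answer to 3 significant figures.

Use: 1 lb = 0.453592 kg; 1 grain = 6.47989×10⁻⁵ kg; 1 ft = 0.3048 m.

7100 grain/ft

0.0333 lb/cm × 0.453592 kg/lb ÷ 0.01 m/cm = 1.51046 kg/m
1.51046 kg/m ÷ 6.47989×10⁻⁵ kg/grain × 0.3048 m/ft = 7104.88 grain/ft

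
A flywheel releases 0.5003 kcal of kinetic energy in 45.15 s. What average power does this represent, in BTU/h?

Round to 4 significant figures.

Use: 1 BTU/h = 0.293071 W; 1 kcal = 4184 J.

0.5003 kcal × 4184 = 2093.26 J
P = E / t = 2093.26 J / 45.15 s = 46.3623 W
46.3623 W ÷ (0.293071 W/BTU/h) = 158.195 BTU/h

158.2 BTU/h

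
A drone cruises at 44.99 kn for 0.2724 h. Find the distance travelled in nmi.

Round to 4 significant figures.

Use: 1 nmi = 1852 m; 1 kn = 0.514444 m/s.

12.26 nmi

44.99 kn × 0.514444 = 23.1448 m/s
0.2724 h × 3600 = 980.64 s
d = v × t = 23.1448 m/s × 980.64 s = 22696.7 m
22696.7 m ÷ (1852 m/nmi) = 12.2552 nmi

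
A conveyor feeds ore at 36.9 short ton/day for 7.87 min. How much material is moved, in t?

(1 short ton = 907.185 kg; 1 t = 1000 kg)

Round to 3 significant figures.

36.9 short ton/day → 0.387444 kg/s
7.87 min → 472.2 s
m = ṁ × t = 0.387444 × 472.2 = 182.951 kg
In t: 182.951 / 1000 = 0.182951 t

0.183 t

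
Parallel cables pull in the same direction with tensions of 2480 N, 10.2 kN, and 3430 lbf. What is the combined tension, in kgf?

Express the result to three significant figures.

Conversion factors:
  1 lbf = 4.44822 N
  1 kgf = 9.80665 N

2480 N (already N)
10.2 kN × 1000 = 10200 N
3430 lbf × 4.44822 = 15257.4 N
Sum: 2480 + 10200 + 15257.4 = 27937.4 N
In kgf: 27937.4 / 9.80665 = 2848.82 kgf

2850 kgf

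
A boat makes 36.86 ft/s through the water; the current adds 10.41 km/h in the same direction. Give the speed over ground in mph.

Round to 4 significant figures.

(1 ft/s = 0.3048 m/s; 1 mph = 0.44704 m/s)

36.86 ft/s × 0.3048 → 11.2349 m/s
10.41 km/h × (1/3.6) → 2.89167 m/s
Sum: 11.2349 + 2.89167 = 14.1266 m/s
In mph: 14.1266 / 0.44704 = 31.6003 mph

31.60 mph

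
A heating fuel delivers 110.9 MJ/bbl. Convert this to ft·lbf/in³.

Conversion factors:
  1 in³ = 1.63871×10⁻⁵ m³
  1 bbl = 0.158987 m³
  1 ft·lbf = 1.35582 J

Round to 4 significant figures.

110.9 MJ/bbl × 1000000 J/MJ ÷ 0.158987 m³/bbl = 6.97541×10⁸ J/m³
6.97541×10⁸ J/m³ ÷ 1.35582 J/ft·lbf × 1.63871×10⁻⁵ m³/in³ = 8430.82 ft·lbf/in³

8431 ft·lbf/in³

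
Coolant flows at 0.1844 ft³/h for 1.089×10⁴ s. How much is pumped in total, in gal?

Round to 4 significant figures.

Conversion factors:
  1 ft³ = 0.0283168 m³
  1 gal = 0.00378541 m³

4.173 gal

0.1844 ft³/h → 1.45045×10⁻⁶ m³/s
V = Q × t = 1.45045×10⁻⁶ × 10890 = 0.0157954 m³
In gal: 0.0157954 / 0.00378541 = 4.17271 gal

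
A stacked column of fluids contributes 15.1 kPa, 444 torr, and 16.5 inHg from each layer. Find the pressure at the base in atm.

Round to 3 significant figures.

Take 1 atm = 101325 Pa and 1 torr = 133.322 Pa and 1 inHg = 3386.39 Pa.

1.28 atm

15.1 kPa × 1000 = 15100 Pa
444 torr × 133.322 = 59195 Pa
16.5 inHg × 3386.39 = 55875.4 Pa
Combined: 15100 + 59195 + 55875.4 = 130170 Pa
In atm: 130170 / 101325 = 1.28468 atm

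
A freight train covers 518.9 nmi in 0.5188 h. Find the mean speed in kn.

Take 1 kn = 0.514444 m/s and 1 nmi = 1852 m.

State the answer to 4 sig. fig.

518.9 nmi × 1852 → 961003 m
0.5188 h × 3600 → 1867.68 s
v = d / t = 961003 m / 1867.68 s = 514.544 m/s
514.544 m/s ÷ (0.514444 m/s/kn) = 1000.19 kn

1000 kn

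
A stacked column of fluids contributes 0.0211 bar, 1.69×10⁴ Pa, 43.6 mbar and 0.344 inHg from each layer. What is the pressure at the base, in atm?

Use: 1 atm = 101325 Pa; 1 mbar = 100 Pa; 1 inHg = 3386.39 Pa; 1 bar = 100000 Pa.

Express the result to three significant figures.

0.242 atm

0.0211 bar × 100000 = 2110 Pa
1.69×10⁴ Pa (already Pa)
43.6 mbar × 100 = 4360 Pa
0.344 inHg × 3386.39 = 1164.92 Pa
Total: 2110 + 16900 + 4360 + 1164.92 = 24534.9 Pa
In atm: 24534.9 / 101325 = 0.242141 atm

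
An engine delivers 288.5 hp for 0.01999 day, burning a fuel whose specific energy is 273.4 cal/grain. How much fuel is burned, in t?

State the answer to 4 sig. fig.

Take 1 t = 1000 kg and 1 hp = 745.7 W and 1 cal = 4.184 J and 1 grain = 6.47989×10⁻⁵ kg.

288.5 hp → 215134 W
0.01999 day → 1727.14 s
E = P × t = 215134 × 1727.14 = 3.71567×10⁸ J
273.4 cal/grain → 1.76532×10⁷ J/kg
m = E / e_s = 3.71567×10⁸ / 1.76532×10⁷ = 21.0481 kg
In t: 21.0481 / 1000 = 0.0210481 t

0.02105 t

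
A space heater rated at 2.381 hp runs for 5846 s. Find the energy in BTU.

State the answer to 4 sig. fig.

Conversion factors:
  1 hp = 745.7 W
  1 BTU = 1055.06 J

2.381 hp × 745.7 = 1775.51 W
E = P × t = 1775.51 W × 5846 s = 1.03796×10⁷ J
1.03796×10⁷ J ÷ (1055.06 J/BTU) = 9837.92 BTU

9838 BTU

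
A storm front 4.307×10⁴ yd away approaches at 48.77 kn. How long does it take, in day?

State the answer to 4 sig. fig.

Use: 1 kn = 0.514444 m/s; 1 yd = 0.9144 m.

0.01817 day

4.307×10⁴ yd × 0.9144 = 39383.2 m
48.77 kn × 0.514444 = 25.0894 m/s
t = d / v = 39383.2 m / 25.0894 m/s = 1569.71 s
1569.71 s ÷ (86400 s/day) = 0.0181679 day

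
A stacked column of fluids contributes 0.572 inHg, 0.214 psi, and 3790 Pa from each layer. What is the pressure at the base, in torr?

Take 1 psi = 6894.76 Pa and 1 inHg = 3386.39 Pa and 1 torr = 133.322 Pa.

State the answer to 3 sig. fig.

54.0 torr

0.572 inHg × 3386.39 = 1937.02 Pa
0.214 psi × 6894.76 = 1475.48 Pa
3790 Pa (already Pa)
Total: 1937.02 + 1475.48 + 3790 = 7202.5 Pa
In torr: 7202.5 / 133.322 = 54.0233 torr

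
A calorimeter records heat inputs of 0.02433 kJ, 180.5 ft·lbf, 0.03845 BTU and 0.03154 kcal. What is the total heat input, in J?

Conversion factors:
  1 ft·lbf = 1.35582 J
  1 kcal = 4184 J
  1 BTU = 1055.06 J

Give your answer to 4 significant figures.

441.6 J

0.02433 kJ × 1000 = 24.33 J
180.5 ft·lbf × 1.35582 = 244.726 J
0.03845 BTU × 1055.06 = 40.5671 J
0.03154 kcal × 4184 = 131.963 J
Combined: 24.33 + 244.726 + 40.5671 + 131.963 = 441.586 J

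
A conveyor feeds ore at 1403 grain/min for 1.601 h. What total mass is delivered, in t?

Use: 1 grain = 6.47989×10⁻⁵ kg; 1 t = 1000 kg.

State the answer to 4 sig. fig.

1403 grain/min → 0.00151521 kg/s
1.601 h → 5763.6 s
m = ṁ × t = 0.00151521 × 5763.6 = 8.73306 kg
In t: 8.73306 / 1000 = 0.00873306 t

0.008733 t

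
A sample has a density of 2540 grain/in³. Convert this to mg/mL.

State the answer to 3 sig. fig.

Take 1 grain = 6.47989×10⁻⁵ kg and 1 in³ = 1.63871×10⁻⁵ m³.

1.00×10⁴ mg/mL

2540 grain/in³ × 6.47989×10⁻⁵ kg/grain ÷ 1.63871×10⁻⁵ m³/in³ = 10043.8 kg/m³
10043.8 kg/m³ ÷ 10⁻⁶ kg/mg × 10⁻⁶ m³/mL = 10043.8 mg/mL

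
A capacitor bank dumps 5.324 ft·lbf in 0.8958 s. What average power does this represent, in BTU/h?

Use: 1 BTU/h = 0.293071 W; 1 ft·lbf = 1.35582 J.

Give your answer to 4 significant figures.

5.324 ft·lbf × 1.35582 → 7.21839 J
P = E / t = 7.21839 J / 0.8958 s = 8.05804 W
8.05804 W ÷ (0.293071 W/BTU/h) = 27.4952 BTU/h

27.50 BTU/h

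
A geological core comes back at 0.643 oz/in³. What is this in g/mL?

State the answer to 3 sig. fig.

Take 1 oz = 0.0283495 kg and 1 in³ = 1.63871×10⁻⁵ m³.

0.643 oz/in³ × 0.0283495 kg/oz ÷ 1.63871×10⁻⁵ m³/in³ = 1112.38 kg/m³
1112.38 kg/m³ ÷ 0.001 kg/g × 10⁻⁶ m³/mL = 1.11238 g/mL

1.11 g/mL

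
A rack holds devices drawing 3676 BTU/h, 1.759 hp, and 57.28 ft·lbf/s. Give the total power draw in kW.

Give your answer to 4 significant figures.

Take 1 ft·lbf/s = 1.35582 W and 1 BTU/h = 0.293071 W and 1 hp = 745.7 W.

3676 BTU/h × 0.293071 = 1077.33 W
1.759 hp × 745.7 = 1311.69 W
57.28 ft·lbf/s × 1.35582 = 77.6614 W
Sum: 1077.33 + 1311.69 + 77.6614 = 2466.68 W
In kW: 2466.68 / 1000 = 2.46668 kW

2.467 kW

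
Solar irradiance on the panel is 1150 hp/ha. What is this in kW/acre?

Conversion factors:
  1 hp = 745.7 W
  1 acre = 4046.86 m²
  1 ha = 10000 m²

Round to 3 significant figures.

1150 hp/ha × 745.7 W/hp ÷ 10000 m²/ha = 85.7555 W/m²
85.7555 W/m² ÷ 1000 W/kW × 4046.86 m²/acre = 347.041 kW/acre

347 kW/acre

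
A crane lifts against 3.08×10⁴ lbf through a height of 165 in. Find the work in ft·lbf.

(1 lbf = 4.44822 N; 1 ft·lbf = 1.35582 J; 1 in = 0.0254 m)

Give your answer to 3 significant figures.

4.23×10⁵ ft·lbf

3.08×10⁴ lbf × 4.44822 → 137005 N
165 in × 0.0254 → 4.191 m
W = F × d = 137005 N × 4.191 m = 574188 J
574188 J ÷ (1.35582 J/ft·lbf) = 423499 ft·lbf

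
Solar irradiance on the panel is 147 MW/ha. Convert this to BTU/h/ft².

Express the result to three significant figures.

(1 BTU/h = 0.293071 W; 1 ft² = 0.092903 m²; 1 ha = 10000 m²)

4660 BTU/h/ft²

147 MW/ha × 1000000 W/MW ÷ 10000 m²/ha = 14700 W/m²
14700 W/m² ÷ 0.293071 W/BTU/h × 0.092903 m²/ft² = 4659.87 BTU/h/ft²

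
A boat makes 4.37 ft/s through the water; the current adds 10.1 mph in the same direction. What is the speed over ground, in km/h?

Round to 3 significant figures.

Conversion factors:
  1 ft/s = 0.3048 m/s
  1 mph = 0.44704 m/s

21.0 km/h

4.37 ft/s × 0.3048 → 1.33198 m/s
10.1 mph × 0.44704 → 4.5151 m/s
Combined: 1.33198 + 4.5151 = 5.84708 m/s
In km/h: 5.84708 / (1/3.6) = 21.0495 km/h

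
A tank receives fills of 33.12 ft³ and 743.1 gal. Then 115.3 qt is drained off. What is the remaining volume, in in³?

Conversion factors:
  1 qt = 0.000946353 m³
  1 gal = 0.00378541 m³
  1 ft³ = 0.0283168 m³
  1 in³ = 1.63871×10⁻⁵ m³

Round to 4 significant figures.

2.222×10⁵ in³

33.12 ft³ × 0.0283168 = 0.937852 m³
743.1 gal × 0.00378541 = 2.81294 m³
115.3 qt × 0.000946353 = 0.109115 m³
Sum: 0.937852 + 2.81294 − 0.109115 = 3.64168 m³
In in³: 3.64168 / 1.63871×10⁻⁵ = 222228 in³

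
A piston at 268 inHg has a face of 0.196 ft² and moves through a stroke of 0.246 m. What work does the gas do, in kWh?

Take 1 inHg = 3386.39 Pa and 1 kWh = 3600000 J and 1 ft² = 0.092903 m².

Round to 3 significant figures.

0.00113 kWh

268 inHg → 907553 Pa
0.196 ft² → 0.018209 m²
F = P × A = 907553 × 0.018209 = 16525.6 N
W = F × d = 16525.6 × 0.246 = 4065.3 J
In kWh: 4065.3 / 3600000 = 0.00112925 kWh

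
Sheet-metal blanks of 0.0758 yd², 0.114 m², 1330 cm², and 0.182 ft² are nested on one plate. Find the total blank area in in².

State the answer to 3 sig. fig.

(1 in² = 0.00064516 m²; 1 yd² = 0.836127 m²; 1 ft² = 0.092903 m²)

0.0758 yd² × 0.836127 = 0.0633784 m²
0.114 m² (already m²)
1330 cm² × 0.0001 = 0.133 m²
0.182 ft² × 0.092903 = 0.0169083 m²
Sum: 0.0633784 + 0.114 + 0.133 + 0.0169083 = 0.327287 m²
In in²: 0.327287 / 0.00064516 = 507.296 in²

507 in²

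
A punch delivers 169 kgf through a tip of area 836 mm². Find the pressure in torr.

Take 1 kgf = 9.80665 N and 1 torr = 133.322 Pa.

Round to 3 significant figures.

169 kgf × 9.80665 → 1657.32 N
836 mm² × 10⁻⁶ → 8.36×10⁻⁴ m²
P = F / A = 1657.32 N / 8.36×10⁻⁴ m² = 1.98244×10⁶ Pa
1.98244×10⁶ Pa ÷ (133.322 Pa/torr) = 14869.6 torr

1.49×10⁴ torr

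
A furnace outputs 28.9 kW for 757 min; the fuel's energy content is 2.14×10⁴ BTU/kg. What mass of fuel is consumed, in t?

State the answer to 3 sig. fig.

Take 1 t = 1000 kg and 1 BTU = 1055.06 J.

0.0581 t

28.9 kW → 28900 W
757 min → 45420 s
E = P × t = 28900 × 45420 = 1.31264×10⁹ J
2.14×10⁴ BTU/kg → 2.25783×10⁷ J/kg
m = E / e_s = 1.31264×10⁹ / 2.25783×10⁷ = 58.1372 kg
In t: 58.1372 / 1000 = 0.0581372 t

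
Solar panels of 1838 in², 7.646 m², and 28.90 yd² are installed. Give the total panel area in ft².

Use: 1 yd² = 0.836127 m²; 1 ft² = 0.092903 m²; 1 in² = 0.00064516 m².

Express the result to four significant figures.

1838 in² × 0.00064516 = 1.1858 m²
7.646 m² (already m²)
28.90 yd² × 0.836127 = 24.1641 m²
Sum: 1.1858 + 7.646 + 24.1641 = 32.9959 m²
In ft²: 32.9959 / 0.092903 = 355.165 ft²

355.2 ft²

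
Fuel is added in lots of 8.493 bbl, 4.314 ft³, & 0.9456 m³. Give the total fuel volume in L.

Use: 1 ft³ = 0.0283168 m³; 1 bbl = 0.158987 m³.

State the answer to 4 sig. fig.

2418 L

8.493 bbl × 0.158987 = 1.35028 m³
4.314 ft³ × 0.0283168 = 0.122159 m³
0.9456 m³ (already m³)
Total: 1.35028 + 0.122159 + 0.9456 = 2.41804 m³
In L: 2.41804 / 0.001 = 2418.04 L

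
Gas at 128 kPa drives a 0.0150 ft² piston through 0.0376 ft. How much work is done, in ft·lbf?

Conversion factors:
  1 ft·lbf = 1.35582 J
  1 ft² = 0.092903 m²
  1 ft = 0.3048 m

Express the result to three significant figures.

128 kPa → 128000 Pa
0.0150 ft² → 0.00139354 m²
F = P × A = 128000 × 0.00139354 = 178.373 N
0.0376 ft → 0.0114605 m
W = F × d = 178.373 × 0.0114605 = 2.04424 J
In ft·lbf: 2.04424 / 1.35582 = 1.50775 ft·lbf

1.51 ft·lbf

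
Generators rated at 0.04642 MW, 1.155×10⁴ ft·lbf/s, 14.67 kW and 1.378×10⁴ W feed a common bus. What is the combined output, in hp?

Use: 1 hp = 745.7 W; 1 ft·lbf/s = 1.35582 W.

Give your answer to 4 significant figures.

0.04642 MW × 1000000 = 46420 W
1.155×10⁴ ft·lbf/s × 1.35582 = 15659.7 W
14.67 kW × 1000 = 14670 W
1.378×10⁴ W (already W)
Total: 46420 + 15659.7 + 14670 + 13780 = 90529.7 W
In hp: 90529.7 / 745.7 = 121.402 hp

121.4 hp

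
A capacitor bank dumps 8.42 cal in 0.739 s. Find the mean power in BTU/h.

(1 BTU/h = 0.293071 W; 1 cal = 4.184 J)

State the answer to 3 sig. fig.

163 BTU/h

8.42 cal × 4.184 → 35.2293 J
P = E / t = 35.2293 J / 0.739 s = 47.6716 W
47.6716 W ÷ (0.293071 W/BTU/h) = 162.662 BTU/h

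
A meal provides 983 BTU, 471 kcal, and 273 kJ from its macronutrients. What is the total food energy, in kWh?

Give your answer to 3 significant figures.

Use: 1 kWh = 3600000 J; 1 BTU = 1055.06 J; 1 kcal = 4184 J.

983 BTU × 1055.06 = 1.03712×10⁶ J
471 kcal × 4184 = 1.97066×10⁶ J
273 kJ × 1000 = 273000 J
Total: 1.03712×10⁶ + 1.97066×10⁶ + 273000 = 3.28078×10⁶ J
In kWh: 3.28078×10⁶ / 3600000 = 0.911328 kWh

0.911 kWh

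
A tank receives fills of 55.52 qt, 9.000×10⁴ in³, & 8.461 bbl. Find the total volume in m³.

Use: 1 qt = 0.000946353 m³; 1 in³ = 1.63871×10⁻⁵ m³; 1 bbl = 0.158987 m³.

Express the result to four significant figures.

55.52 qt × 0.000946353 → 0.0525415 m³
9.000×10⁴ in³ × 1.63871×10⁻⁵ → 1.47484 m³
8.461 bbl × 0.158987 → 1.34519 m³
Combined: 0.0525415 + 1.47484 + 1.34519 = 2.87257 m³

2.873 m³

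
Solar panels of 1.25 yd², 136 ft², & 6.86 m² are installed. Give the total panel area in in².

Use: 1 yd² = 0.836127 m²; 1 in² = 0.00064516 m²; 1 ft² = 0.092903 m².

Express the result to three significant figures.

1.25 yd² × 0.836127 = 1.04516 m²
136 ft² × 0.092903 = 12.6348 m²
6.86 m² (already m²)
Total: 1.04516 + 12.6348 + 6.86 = 20.54 m²
In in²: 20.54 / 0.00064516 = 31837.1 in²

3.18×10⁴ in²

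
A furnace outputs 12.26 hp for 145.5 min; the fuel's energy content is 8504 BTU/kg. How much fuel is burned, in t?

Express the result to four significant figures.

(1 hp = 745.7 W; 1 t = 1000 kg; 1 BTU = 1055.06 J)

0.008895 t

12.26 hp → 9142.28 W
145.5 min → 8730 s
E = P × t = 9142.28 × 8730 = 7.98121×10⁷ J
8504 BTU/kg → 8.97223×10⁶ J/kg
m = E / e_s = 7.98121×10⁷ / 8.97223×10⁶ = 8.89546 kg
In t: 8.89546 / 1000 = 0.00889546 t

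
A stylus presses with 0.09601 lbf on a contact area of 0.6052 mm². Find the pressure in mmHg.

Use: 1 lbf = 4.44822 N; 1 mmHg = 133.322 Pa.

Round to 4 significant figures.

5293 mmHg

0.09601 lbf × 4.44822 = 0.427074 N
0.6052 mm² × 10⁻⁶ = 6.052×10⁻⁷ m²
P = F / A = 0.427074 N / 6.052×10⁻⁷ m² = 705674 Pa
705674 Pa ÷ (133.322 Pa/mmHg) = 5293 mmHg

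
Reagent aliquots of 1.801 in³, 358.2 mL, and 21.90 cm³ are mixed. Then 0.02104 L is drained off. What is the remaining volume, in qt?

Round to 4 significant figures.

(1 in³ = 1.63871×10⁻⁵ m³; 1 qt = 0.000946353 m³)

1.801 in³ × 1.63871×10⁻⁵ = 2.95132×10⁻⁵ m³
358.2 mL × 10⁻⁶ = 3.582×10⁻⁴ m³
21.90 cm³ × 10⁻⁶ = 2.19×10⁻⁵ m³
0.02104 L × 0.001 = 2.104×10⁻⁵ m³
Sum: 2.95132×10⁻⁵ + 3.582×10⁻⁴ + 2.19×10⁻⁵ − 2.104×10⁻⁵ = 3.88573×10⁻⁴ m³
In qt: 3.88573×10⁻⁴ / 0.000946353 = 0.4106 qt

0.4106 qt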